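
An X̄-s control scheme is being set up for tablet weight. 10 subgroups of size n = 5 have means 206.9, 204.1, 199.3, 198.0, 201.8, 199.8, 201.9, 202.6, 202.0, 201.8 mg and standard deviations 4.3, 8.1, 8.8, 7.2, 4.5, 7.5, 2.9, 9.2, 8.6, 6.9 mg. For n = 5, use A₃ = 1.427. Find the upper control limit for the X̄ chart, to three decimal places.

X̄̄ = (206.9 + 204.1 + 199.3 + 198.0 + 201.8 + 199.8 + 201.9 + 202.6 + 202.0 + 201.8) / 10 = 201.8200
s̄ = (4.3 + 8.1 + 8.8 + 7.2 + 4.5 + 7.5 + 2.9 + 9.2 + 8.6 + 6.9) / 10 = 6.8000
UCL = X̄̄ + A₃·s̄ = 201.8200 + 1.427 × 6.8000 = 211.5236

211.524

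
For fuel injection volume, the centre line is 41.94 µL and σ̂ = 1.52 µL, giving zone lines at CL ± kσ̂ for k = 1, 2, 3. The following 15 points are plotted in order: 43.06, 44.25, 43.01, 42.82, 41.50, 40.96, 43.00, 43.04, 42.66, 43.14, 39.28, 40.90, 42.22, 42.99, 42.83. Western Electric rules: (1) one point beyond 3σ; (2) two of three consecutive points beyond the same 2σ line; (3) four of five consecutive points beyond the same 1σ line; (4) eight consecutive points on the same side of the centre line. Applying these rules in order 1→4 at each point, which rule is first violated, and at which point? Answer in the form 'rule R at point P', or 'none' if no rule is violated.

none

Zone of each point (C = within 1σ̂, B = 1σ̂–2σ̂, A = 2σ̂–3σ̂, * = beyond 3σ̂; sign = side of CL): 1:+C, 2:+B, 3:+C, 4:+C, 5:-C, 6:-C, 7:+C, 8:+C, 9:+C, 10:+C, 11:-B, 12:-C, 13:+C, 14:+C, 15:+C
No rule fires across all 15 points.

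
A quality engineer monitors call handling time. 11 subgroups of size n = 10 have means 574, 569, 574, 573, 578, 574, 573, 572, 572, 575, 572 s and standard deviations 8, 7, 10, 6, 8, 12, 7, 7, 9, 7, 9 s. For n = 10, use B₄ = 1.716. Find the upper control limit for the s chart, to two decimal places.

s̄ = (8 + 7 + 10 + 6 + 8 + 12 + 7 + 7 + 9 + 7 + 9) / 11 = 8.1818
UCL_s = B₄·s̄ = 1.716 × 8.1818 = 14.0400

14.04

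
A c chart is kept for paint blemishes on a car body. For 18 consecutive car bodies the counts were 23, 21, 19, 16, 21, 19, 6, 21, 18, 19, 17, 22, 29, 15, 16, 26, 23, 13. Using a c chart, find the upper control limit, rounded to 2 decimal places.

32.23

c̄ = (23 + 21 + 19 + 16 + 21 + 19 + 6 + 21 + 18 + 19 + 17 + 22 + 29 + 15 + 16 + 26 + 23 + 13) / 18 = 344 / 18 = 19.1111
UCL = c̄ + 3√c̄ = 19.1111 + 3 × √19.1111 = 19.1111 + 3 × 4.3716 = 32.2260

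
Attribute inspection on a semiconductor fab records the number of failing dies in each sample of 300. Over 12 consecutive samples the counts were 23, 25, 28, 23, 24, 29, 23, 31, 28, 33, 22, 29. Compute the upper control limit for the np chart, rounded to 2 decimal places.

41.25

p̄ = Σdᵢ / (k·n) = 318 / (12 × 300) = 0.08833
UCL = np̄ + 3·√(np̄(1−p̄)) = 26.5000 + 3 × √(26.5000×0.91167) = 26.5000 + 3 × 4.9152 = 41.2456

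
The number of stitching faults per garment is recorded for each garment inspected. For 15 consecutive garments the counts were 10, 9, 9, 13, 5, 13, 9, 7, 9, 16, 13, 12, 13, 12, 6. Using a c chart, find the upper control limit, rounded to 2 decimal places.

c̄ = (10 + 9 + 9 + 13 + 5 + 13 + 9 + 7 + 9 + 16 + 13 + 12 + 13 + 12 + 6) / 15 = 156 / 15 = 10.4000
UCL = c̄ + 3√c̄ = 10.4000 + 3 × √10.4000 = 10.4000 + 3 × 3.2249 = 20.0747

20.07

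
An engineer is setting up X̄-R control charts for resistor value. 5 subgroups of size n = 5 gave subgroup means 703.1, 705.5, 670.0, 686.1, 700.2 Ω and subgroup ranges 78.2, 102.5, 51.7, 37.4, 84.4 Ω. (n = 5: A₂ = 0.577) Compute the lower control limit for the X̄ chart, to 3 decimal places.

X̄̄ = (703.1 + 705.5 + 670.0 + 686.1 + 700.2) / 5 = 3464.9000 / 5 = 692.9800
R̄ = (78.2 + 102.5 + 51.7 + 37.4 + 84.4) / 5 = 354.2000 / 5 = 70.8400
LCL = X̄̄ − A₂·R̄ = 692.9800 − 0.577 × 70.8400 = 652.1053

652.105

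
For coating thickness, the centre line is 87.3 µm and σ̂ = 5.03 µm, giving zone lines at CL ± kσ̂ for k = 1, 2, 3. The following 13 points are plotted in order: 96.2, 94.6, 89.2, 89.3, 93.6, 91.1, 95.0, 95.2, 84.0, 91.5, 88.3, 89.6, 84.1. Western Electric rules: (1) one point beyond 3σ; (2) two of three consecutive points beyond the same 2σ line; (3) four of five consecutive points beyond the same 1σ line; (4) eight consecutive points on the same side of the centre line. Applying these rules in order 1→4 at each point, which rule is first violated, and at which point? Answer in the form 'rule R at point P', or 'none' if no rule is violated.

Zone of each point (C = within 1σ̂, B = 1σ̂–2σ̂, A = 2σ̂–3σ̂, * = beyond 3σ̂; sign = side of CL): 1:+B, 2:+B, 3:+C, 4:+C, 5:+B, 6:+C, 7:+B, 8:+B, 9:-C, 10:+C, 11:+C, 12:+C, 13:-C
Rule 4 (eight consecutive points on the same side of the centre line) is satisfied at point 8.

rule 4 at point 8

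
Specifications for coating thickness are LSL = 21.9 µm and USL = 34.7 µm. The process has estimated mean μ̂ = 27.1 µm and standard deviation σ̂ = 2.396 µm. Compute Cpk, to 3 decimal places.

Cpu = (USL − μ̂) / (3σ̂) = (34.7 − 27.1) / (3 × 2.396) = 1.0573; Cpl = (μ̂ − LSL) / (3σ̂) = (27.1 − 21.9) / (3 × 2.396) = 0.7234; Cpk = min(Cpu, Cpl) = 0.7234

0.723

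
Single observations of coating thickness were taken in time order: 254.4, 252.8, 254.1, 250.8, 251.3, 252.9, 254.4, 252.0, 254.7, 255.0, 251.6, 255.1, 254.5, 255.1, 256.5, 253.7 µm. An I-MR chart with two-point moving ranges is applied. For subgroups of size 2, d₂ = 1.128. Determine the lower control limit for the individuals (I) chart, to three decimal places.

248.805

X̄ = (254.4 + 252.8 + 254.1 + 250.8 + 251.3 + 252.9 + 254.4 + 252.0 + 254.7 + 255.0 + 251.6 + 255.1 + 254.5 + 255.1 + 256.5 + 253.7) / 16 = 253.6813
Moving ranges: 1.6, 1.3, 3.3, 0.5, 1.6, 1.5, 2.4, 2.7, 0.3, 3.4, 3.5, 0.6, 0.6, 1.4, 2.8; M̄R̄ = 27.5000 / 15 = 1.8333
LCL = X̄ − 3·M̄R̄/d₂ = 253.6813 − 3 × 1.8333 / 1.128 = 248.8054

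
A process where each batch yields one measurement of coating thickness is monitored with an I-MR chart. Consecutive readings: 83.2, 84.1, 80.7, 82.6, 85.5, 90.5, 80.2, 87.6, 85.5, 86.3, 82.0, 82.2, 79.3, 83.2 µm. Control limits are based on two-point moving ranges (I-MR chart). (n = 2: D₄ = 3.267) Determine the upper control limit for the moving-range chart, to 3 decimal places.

Moving ranges: 0.9, 3.4, 1.9, 2.9, 5.0, 10.3, 7.4, 2.1, 0.8, 4.3, 0.2, 2.9, 3.9; M̄R̄ = 46.0000 / 13 = 3.5385
UCL_MR = D₄·M̄R̄ = 3.267 × 3.5385 = 11.5602

11.560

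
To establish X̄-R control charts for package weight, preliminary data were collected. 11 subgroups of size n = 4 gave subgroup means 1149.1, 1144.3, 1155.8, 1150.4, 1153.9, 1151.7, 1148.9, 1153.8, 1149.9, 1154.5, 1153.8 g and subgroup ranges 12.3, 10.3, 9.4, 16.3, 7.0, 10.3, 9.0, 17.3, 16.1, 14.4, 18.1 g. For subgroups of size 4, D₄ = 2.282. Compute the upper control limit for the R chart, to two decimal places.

29.15

R̄ = (12.3 + 10.3 + 9.4 + 16.3 + 7.0 + 10.3 + 9.0 + 17.3 + 16.1 + 14.4 + 18.1) / 11 = 140.5000 / 11 = 12.7727
UCL_R = D₄·R̄ = 2.282 × 12.7727 = 29.1474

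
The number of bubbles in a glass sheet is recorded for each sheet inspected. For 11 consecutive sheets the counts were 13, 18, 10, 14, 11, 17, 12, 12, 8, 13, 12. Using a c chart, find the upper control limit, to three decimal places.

c̄ = (13 + 18 + 10 + 14 + 11 + 17 + 12 + 12 + 8 + 13 + 12) / 11 = 140 / 11 = 12.7273
UCL = c̄ + 3√c̄ = 12.7273 + 3 × √12.7273 = 12.7273 + 3 × 3.5675 = 23.4299

23.430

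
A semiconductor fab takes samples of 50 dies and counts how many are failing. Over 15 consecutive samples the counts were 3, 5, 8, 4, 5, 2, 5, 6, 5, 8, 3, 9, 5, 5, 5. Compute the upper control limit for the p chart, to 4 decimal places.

0.2335

p̄ = Σdᵢ / (k·n) = 78 / (15 × 50) = 0.10400
UCL = p̄ + 3·√(p̄(1−p̄)/n) = 0.10400 + 3 × √(0.10400×0.89600/50) = 0.10400 + 3 × 0.04317 = 0.23351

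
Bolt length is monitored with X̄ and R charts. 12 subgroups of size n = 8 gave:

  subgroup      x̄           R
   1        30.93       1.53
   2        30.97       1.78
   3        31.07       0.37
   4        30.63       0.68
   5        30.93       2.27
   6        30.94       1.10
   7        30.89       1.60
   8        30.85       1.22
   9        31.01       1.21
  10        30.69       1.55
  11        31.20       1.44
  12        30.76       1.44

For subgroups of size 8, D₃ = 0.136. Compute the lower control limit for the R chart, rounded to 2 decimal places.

0.18

R̄ = (1.53 + 1.78 + 0.37 + 0.68 + 2.27 + 1.10 + 1.60 + 1.22 + 1.21 + 1.55 + 1.44 + 1.44) / 12 = 16.1900 / 12 = 1.3492
LCL_R = D₃·R̄ = 0.136 × 1.3492 = 0.1835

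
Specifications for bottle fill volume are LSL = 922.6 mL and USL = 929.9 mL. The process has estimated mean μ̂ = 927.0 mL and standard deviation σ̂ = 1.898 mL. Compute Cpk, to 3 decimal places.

Cpu = (USL − μ̂) / (3σ̂) = (929.9 − 927.0) / (3 × 1.898) = 0.5093; Cpl = (μ̂ − LSL) / (3σ̂) = (927.0 − 922.6) / (3 × 1.898) = 0.7727; Cpk = min(Cpu, Cpl) = 0.5093

0.509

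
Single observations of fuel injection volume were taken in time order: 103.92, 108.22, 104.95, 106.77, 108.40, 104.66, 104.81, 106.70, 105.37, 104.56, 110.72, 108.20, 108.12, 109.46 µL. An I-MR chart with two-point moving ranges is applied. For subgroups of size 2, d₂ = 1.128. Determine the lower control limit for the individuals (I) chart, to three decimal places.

X̄ = (103.92 + 108.22 + 104.95 + 106.77 + 108.40 + 104.66 + 104.81 + 106.70 + 105.37 + 104.56 + 110.72 + 108.20 + 108.12 + 109.46) / 14 = 106.7757
Moving ranges: 4.30, 3.27, 1.82, 1.63, 3.74, 0.15, 1.89, 1.33, 0.81, 6.16, 2.52, 0.08, 1.34; M̄R̄ = 29.0400 / 13 = 2.2338
LCL = X̄ − 3·M̄R̄/d₂ = 106.7757 − 3 × 2.2338 / 1.128 = 100.8346

100.835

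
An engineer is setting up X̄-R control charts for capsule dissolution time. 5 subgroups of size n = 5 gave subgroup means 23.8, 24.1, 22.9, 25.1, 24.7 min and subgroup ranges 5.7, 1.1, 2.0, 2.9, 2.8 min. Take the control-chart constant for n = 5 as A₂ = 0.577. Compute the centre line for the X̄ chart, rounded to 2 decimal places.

X̄̄ = (23.8 + 24.1 + 22.9 + 25.1 + 24.7) / 5 = 120.6000 / 5 = 24.1200
CL = X̄̄ = 24.1200

24.12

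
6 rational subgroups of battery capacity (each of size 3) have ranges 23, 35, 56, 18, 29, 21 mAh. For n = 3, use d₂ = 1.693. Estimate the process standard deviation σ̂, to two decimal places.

17.92

R̄ = (23 + 35 + 56 + 18 + 29 + 21) / 6 = 30.3333
σ̂ = R̄ / d₂ = 30.3333 / 1.693 = 17.9169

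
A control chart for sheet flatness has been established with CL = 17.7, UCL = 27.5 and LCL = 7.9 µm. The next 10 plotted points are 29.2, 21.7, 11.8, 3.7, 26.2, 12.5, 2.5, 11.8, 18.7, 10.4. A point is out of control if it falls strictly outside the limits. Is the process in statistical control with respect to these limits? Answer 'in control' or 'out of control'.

out of control

Compare each point to [7.9, 27.5]: sample 1 = 29.2 > UCL; sample 4 = 3.7 < LCL; sample 7 = 2.5 < LCL.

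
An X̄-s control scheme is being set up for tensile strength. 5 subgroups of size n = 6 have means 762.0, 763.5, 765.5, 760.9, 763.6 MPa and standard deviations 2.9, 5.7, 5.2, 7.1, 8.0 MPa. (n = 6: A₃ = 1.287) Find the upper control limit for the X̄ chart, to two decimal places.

X̄̄ = (762.0 + 763.5 + 765.5 + 760.9 + 763.6) / 5 = 763.1000
s̄ = (2.9 + 5.7 + 5.2 + 7.1 + 8.0) / 5 = 5.7800
UCL = X̄̄ + A₃·s̄ = 763.1000 + 1.287 × 5.7800 = 770.5389

770.54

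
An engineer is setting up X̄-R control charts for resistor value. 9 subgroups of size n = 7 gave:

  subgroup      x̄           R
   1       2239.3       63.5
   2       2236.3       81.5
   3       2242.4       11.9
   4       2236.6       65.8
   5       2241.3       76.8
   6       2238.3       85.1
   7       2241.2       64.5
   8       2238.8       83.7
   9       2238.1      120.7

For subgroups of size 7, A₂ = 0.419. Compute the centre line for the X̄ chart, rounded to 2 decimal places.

2239.14

X̄̄ = (2239.3 + 2236.3 + 2242.4 + 2236.6 + 2241.3 + 2238.3 + 2241.2 + 2238.8 + 2238.1) / 9 = 20152.3000 / 9 = 2239.1444
CL = X̄̄ = 2239.1444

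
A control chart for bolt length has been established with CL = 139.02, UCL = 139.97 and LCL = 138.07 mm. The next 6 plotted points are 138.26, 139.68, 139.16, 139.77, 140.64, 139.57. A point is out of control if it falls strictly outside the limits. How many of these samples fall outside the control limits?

Compare each point to [138.07, 139.97]: sample 5 = 140.64 > UCL.

1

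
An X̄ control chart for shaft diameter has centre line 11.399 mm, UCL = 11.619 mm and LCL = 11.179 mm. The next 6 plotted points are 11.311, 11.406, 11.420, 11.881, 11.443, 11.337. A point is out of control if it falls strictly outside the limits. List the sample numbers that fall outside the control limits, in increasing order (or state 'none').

4

Compare each point to [11.179, 11.619]: sample 4 = 11.881 > UCL.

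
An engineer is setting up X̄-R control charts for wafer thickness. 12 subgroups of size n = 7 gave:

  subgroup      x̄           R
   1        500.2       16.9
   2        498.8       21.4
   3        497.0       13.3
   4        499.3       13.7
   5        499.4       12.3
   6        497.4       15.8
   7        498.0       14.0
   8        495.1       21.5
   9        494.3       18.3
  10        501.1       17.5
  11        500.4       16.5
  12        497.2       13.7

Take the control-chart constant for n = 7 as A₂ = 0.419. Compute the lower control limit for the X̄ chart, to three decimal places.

X̄̄ = (500.2 + 498.8 + 497.0 + 499.3 + 499.4 + 497.4 + 498.0 + 495.1 + 494.3 + 501.1 + 500.4 + 497.2) / 12 = 5978.2000 / 12 = 498.1833
R̄ = (16.9 + 21.4 + 13.3 + 13.7 + 12.3 + 15.8 + 14.0 + 21.5 + 18.3 + 17.5 + 16.5 + 13.7) / 12 = 194.9000 / 12 = 16.2417
LCL = X̄̄ − A₂·R̄ = 498.1833 − 0.419 × 16.2417 = 491.3781

491.378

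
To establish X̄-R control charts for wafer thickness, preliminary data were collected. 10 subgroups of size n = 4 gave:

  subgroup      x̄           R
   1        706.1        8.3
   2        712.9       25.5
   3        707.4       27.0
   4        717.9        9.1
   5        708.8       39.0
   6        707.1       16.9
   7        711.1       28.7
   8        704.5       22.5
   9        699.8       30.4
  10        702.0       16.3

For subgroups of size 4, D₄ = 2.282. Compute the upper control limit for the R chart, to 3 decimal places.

R̄ = (8.3 + 25.5 + 27.0 + 9.1 + 39.0 + 16.9 + 28.7 + 22.5 + 30.4 + 16.3) / 10 = 223.7000 / 10 = 22.3700
UCL_R = D₄·R̄ = 2.282 × 22.3700 = 51.0483

51.048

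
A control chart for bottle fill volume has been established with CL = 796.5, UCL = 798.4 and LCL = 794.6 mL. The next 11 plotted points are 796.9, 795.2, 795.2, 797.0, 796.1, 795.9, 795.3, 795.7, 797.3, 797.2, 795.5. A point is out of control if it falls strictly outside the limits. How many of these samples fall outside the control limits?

All 11 points lie within [794.6, 798.4].

0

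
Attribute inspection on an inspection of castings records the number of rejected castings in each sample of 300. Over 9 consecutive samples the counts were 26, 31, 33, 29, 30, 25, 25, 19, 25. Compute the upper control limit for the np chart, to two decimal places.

p̄ = Σdᵢ / (k·n) = 243 / (9 × 300) = 0.09000
UCL = np̄ + 3·√(np̄(1−p̄)) = 27.0000 + 3 × √(27.0000×0.91000) = 27.0000 + 3 × 4.9568 = 41.8704

41.87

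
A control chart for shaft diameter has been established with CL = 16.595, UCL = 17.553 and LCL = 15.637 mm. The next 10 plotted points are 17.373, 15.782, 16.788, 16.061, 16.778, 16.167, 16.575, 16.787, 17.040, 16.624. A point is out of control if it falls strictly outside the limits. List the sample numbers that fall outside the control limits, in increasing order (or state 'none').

All 10 points lie within [15.637, 17.553].

none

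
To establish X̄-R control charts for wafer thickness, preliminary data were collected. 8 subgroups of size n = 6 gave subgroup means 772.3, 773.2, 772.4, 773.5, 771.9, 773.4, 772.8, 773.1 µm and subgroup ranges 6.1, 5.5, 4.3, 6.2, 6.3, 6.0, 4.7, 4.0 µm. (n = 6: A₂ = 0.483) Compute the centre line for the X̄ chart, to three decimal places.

X̄̄ = (772.3 + 773.2 + 772.4 + 773.5 + 771.9 + 773.4 + 772.8 + 773.1) / 8 = 6182.6000 / 8 = 772.8250
CL = X̄̄ = 772.8250

772.825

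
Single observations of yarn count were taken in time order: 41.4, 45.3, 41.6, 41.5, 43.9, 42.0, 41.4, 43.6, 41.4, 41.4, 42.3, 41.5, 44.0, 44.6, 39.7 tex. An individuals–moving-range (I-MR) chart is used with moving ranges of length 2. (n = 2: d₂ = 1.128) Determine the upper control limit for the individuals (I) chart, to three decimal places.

X̄ = (41.4 + 45.3 + 41.6 + 41.5 + 43.9 + 42.0 + 41.4 + 43.6 + 41.4 + 41.4 + 42.3 + 41.5 + 44.0 + 44.6 + 39.7) / 15 = 42.3733
Moving ranges: 3.9, 3.7, 0.1, 2.4, 1.9, 0.6, 2.2, 2.2, 0.0, 0.9, 0.8, 2.5, 0.6, 4.9; M̄R̄ = 26.7000 / 14 = 1.9071
UCL = X̄ + 3·M̄R̄/d₂ = 42.3733 + 3 × 1.9071 / 1.128 = 47.4455

47.446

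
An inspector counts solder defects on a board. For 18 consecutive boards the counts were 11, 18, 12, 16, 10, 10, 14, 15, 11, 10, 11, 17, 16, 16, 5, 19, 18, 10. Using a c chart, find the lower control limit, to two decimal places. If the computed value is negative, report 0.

2.35

c̄ = (11 + 18 + 12 + 16 + 10 + 10 + 14 + 15 + 11 + 10 + 11 + 17 + 16 + 16 + 5 + 19 + 18 + 10) / 18 = 239 / 18 = 13.2778
LCL = c̄ − 3√c̄ = 13.2778 − 3 × 3.6439 = 2.3462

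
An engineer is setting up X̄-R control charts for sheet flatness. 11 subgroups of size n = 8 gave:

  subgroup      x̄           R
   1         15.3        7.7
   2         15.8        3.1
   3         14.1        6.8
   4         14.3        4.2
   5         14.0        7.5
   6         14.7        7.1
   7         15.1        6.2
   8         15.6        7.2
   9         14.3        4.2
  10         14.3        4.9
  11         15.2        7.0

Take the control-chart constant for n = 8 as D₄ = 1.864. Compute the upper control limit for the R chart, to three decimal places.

11.167

R̄ = (7.7 + 3.1 + 6.8 + 4.2 + 7.5 + 7.1 + 6.2 + 7.2 + 4.2 + 4.9 + 7.0) / 11 = 65.9000 / 11 = 5.9909
UCL_R = D₄·R̄ = 1.864 × 5.9909 = 11.1671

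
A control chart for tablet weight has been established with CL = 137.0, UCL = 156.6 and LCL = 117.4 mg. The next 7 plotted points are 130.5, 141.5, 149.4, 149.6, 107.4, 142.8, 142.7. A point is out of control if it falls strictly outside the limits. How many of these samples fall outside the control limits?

Compare each point to [117.4, 156.6]: sample 5 = 107.4 < LCL.

1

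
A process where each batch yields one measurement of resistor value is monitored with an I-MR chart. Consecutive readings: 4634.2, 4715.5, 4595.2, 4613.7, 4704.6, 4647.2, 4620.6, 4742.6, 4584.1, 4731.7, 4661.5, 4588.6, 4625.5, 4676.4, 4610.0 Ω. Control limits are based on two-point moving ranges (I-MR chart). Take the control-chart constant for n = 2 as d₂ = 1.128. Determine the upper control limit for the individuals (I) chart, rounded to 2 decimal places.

X̄ = (4634.2 + 4715.5 + 4595.2 + 4613.7 + 4704.6 + 4647.2 + 4620.6 + 4742.6 + 4584.1 + 4731.7 + 4661.5 + 4588.6 + 4625.5 + 4676.4 + 4610.0) / 15 = 4650.0933
Moving ranges: 81.3, 120.3, 18.5, 90.9, 57.4, 26.6, 122.0, 158.5, 147.6, 70.2, 72.9, 36.9, 50.9, 66.4; M̄R̄ = 1120.4000 / 14 = 80.0286
UCL = X̄ + 3·M̄R̄/d₂ = 4650.0933 + 3 × 80.0286 / 1.128 = 4862.9353

4862.94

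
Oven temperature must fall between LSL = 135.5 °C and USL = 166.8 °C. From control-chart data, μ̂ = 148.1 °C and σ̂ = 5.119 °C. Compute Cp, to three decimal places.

Cp = (USL − LSL) / (6σ̂) = (166.8 − 135.5) / (6 × 5.119) = 31.3000 / 30.7140 = 1.0191

1.019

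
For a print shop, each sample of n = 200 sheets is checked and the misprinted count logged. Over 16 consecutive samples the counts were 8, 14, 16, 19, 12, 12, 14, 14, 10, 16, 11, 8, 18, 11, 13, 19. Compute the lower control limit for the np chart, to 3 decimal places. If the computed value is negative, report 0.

p̄ = Σdᵢ / (k·n) = 215 / (16 × 200) = 0.06719
LCL = np̄ − 3·√(np̄(1−p̄)) = 13.4375 − 3 × 3.5404 = 2.8162

2.816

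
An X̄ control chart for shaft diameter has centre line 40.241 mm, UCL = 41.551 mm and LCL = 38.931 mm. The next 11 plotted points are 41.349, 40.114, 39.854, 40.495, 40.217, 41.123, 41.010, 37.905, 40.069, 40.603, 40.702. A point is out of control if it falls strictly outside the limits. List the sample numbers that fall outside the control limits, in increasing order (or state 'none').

8

Compare each point to [38.931, 41.551]: sample 8 = 37.905 < LCL.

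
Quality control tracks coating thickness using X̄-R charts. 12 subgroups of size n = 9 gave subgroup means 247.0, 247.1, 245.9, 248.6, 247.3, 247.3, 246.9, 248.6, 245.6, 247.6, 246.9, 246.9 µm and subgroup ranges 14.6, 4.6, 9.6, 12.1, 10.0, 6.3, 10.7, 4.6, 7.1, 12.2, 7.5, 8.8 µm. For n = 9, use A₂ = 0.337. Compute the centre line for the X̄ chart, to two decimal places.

X̄̄ = (247.0 + 247.1 + 245.9 + 248.6 + 247.3 + 247.3 + 246.9 + 248.6 + 245.6 + 247.6 + 246.9 + 246.9) / 12 = 2965.7000 / 12 = 247.1417
CL = X̄̄ = 247.1417

247.14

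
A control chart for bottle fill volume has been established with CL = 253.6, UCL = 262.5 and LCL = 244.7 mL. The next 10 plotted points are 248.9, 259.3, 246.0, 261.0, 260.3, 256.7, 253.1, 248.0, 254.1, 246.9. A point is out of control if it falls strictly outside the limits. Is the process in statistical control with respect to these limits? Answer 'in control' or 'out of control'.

in control

All 10 points lie within [244.7, 262.5].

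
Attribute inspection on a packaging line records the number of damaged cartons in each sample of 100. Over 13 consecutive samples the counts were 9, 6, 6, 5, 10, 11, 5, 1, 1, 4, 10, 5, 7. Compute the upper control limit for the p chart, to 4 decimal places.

0.1336

p̄ = Σdᵢ / (k·n) = 80 / (13 × 100) = 0.06154
UCL = p̄ + 3·√(p̄(1−p̄)/n) = 0.06154 + 3 × √(0.06154×0.93846/100) = 0.06154 + 3 × 0.02403 = 0.13363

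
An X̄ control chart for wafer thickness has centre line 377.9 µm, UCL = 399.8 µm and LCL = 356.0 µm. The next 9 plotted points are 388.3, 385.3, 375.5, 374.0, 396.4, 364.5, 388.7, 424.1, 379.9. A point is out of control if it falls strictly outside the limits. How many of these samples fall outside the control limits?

Compare each point to [356.0, 399.8]: sample 8 = 424.1 > UCL.

1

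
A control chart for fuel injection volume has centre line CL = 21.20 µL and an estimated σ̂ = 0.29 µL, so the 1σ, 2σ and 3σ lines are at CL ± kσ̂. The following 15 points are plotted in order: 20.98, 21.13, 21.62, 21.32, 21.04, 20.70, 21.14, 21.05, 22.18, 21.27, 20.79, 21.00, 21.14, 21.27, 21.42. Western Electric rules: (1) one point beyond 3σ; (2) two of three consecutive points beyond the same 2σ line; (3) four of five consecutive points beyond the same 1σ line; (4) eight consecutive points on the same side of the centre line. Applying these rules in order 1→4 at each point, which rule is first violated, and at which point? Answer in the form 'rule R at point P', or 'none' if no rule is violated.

rule 1 at point 9

Zone of each point (C = within 1σ̂, B = 1σ̂–2σ̂, A = 2σ̂–3σ̂, * = beyond 3σ̂; sign = side of CL): 1:-C, 2:-C, 3:+B, 4:+C, 5:-C, 6:-B, 7:-C, 8:-C, 9:+*, 10:+C, 11:-B, 12:-C, 13:-C, 14:+C, 15:+C
Rule 1 (one point beyond the 3σ limits) is satisfied at point 9.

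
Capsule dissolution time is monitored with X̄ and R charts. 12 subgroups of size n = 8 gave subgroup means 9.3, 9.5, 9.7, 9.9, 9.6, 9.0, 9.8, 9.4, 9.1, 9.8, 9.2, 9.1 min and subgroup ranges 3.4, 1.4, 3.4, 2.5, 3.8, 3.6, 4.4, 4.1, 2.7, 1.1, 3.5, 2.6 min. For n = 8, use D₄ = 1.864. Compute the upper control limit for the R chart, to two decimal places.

5.67

R̄ = (3.4 + 1.4 + 3.4 + 2.5 + 3.8 + 3.6 + 4.4 + 4.1 + 2.7 + 1.1 + 3.5 + 2.6) / 12 = 36.5000 / 12 = 3.0417
UCL_R = D₄·R̄ = 1.864 × 3.0417 = 5.6697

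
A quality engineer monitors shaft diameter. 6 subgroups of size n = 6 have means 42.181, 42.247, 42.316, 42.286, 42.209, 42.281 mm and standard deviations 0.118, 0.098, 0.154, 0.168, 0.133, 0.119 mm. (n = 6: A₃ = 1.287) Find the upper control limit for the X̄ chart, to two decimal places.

X̄̄ = (42.181 + 42.247 + 42.316 + 42.286 + 42.209 + 42.281) / 6 = 42.2533
s̄ = (0.118 + 0.098 + 0.154 + 0.168 + 0.133 + 0.119) / 6 = 0.1317
UCL = X̄̄ + A₃·s̄ = 42.2533 + 1.287 × 0.1317 = 42.4228

42.42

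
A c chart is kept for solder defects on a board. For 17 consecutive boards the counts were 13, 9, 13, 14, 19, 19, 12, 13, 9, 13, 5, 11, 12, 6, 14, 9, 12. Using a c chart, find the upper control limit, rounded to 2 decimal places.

22.31

c̄ = (13 + 9 + 13 + 14 + 19 + 19 + 12 + 13 + 9 + 13 + 5 + 11 + 12 + 6 + 14 + 9 + 12) / 17 = 203 / 17 = 11.9412
UCL = c̄ + 3√c̄ = 11.9412 + 3 × √11.9412 = 11.9412 + 3 × 3.4556 = 22.3080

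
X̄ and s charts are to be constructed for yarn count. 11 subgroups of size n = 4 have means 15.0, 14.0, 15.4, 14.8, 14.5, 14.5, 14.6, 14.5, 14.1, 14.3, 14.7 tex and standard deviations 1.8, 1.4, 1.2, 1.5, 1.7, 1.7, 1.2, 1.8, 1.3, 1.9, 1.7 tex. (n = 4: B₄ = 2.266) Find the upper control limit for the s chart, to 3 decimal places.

s̄ = (1.8 + 1.4 + 1.2 + 1.5 + 1.7 + 1.7 + 1.2 + 1.8 + 1.3 + 1.9 + 1.7) / 11 = 1.5636
UCL_s = B₄·s̄ = 2.266 × 1.5636 = 3.5432

3.543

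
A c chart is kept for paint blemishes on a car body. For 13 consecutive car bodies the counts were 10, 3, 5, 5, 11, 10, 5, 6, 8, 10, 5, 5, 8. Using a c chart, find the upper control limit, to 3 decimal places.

c̄ = (10 + 3 + 5 + 5 + 11 + 10 + 5 + 6 + 8 + 10 + 5 + 5 + 8) / 13 = 91 / 13 = 7.0000
UCL = c̄ + 3√c̄ = 7.0000 + 3 × √7.0000 = 7.0000 + 3 × 2.6458 = 14.9373

14.937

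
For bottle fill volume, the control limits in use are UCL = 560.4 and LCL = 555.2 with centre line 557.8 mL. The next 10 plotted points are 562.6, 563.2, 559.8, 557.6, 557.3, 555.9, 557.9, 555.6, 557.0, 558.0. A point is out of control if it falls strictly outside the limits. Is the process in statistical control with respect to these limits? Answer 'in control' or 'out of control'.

out of control

Compare each point to [555.2, 560.4]: sample 1 = 562.6 > UCL; sample 2 = 563.2 > UCL.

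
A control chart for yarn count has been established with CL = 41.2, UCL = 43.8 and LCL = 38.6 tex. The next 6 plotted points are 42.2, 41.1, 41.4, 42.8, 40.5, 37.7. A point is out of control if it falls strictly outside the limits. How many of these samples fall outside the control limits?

Compare each point to [38.6, 43.8]: sample 6 = 37.7 < LCL.

1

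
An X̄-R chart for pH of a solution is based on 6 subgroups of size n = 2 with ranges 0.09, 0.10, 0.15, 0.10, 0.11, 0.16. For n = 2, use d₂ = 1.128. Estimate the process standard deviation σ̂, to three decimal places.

0.105

R̄ = (0.09 + 0.10 + 0.15 + 0.10 + 0.11 + 0.16) / 6 = 0.1183
σ̂ = R̄ / d₂ = 0.1183 / 1.128 = 0.1049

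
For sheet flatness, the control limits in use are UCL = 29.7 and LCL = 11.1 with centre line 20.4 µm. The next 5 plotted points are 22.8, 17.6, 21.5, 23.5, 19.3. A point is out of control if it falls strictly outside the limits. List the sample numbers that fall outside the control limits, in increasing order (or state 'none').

none

All 5 points lie within [11.1, 29.7].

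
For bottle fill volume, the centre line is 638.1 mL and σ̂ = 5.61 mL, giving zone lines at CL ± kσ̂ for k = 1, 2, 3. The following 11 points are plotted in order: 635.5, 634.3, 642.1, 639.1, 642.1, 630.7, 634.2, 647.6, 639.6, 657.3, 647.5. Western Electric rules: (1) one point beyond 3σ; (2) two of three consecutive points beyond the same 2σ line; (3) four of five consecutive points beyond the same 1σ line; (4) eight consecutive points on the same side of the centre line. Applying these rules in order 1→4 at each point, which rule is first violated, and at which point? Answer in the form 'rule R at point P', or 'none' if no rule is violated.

rule 1 at point 10

Zone of each point (C = within 1σ̂, B = 1σ̂–2σ̂, A = 2σ̂–3σ̂, * = beyond 3σ̂; sign = side of CL): 1:-C, 2:-C, 3:+C, 4:+C, 5:+C, 6:-B, 7:-C, 8:+B, 9:+C, 10:+*, 11:+B
Rule 1 (one point beyond the 3σ limits) is satisfied at point 10.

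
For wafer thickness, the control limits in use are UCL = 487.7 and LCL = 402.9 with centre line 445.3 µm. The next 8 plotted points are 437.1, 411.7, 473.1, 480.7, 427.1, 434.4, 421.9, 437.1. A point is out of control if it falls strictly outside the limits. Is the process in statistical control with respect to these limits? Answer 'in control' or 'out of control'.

All 8 points lie within [402.9, 487.7].

in control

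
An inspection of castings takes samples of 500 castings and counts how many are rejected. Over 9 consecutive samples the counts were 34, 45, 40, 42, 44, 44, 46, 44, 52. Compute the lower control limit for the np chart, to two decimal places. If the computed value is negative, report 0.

p̄ = Σdᵢ / (k·n) = 391 / (9 × 500) = 0.08689
LCL = np̄ − 3·√(np̄(1−p̄)) = 43.4444 − 3 × 6.2984 = 24.5493

24.55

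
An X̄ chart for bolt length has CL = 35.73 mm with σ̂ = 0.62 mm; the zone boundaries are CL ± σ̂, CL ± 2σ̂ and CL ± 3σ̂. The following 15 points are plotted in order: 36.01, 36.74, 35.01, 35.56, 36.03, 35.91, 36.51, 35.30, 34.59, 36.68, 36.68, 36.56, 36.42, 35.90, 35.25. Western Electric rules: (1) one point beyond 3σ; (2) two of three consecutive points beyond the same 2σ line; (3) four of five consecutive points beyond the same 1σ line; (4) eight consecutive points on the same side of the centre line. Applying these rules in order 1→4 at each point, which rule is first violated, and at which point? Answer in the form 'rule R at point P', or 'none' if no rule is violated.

Zone of each point (C = within 1σ̂, B = 1σ̂–2σ̂, A = 2σ̂–3σ̂, * = beyond 3σ̂; sign = side of CL): 1:+C, 2:+B, 3:-B, 4:-C, 5:+C, 6:+C, 7:+B, 8:-C, 9:-B, 10:+B, 11:+B, 12:+B, 13:+B, 14:+C, 15:-C
Rule 3 (four of five consecutive points beyond the same 1σ limit) is satisfied at point 13.

rule 3 at point 13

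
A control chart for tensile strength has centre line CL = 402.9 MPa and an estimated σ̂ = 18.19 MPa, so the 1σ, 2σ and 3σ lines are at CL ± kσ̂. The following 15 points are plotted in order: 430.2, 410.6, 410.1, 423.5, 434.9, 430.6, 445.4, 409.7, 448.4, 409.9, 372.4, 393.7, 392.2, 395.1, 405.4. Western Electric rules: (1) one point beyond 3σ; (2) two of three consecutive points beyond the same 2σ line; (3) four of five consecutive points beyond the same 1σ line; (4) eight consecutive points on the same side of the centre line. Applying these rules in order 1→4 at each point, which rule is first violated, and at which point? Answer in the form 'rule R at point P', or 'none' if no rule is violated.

Zone of each point (C = within 1σ̂, B = 1σ̂–2σ̂, A = 2σ̂–3σ̂, * = beyond 3σ̂; sign = side of CL): 1:+B, 2:+C, 3:+C, 4:+B, 5:+B, 6:+B, 7:+A, 8:+C, 9:+A, 10:+C, 11:-B, 12:-C, 13:-C, 14:-C, 15:+C
Rule 3 (four of five consecutive points beyond the same 1σ limit) is satisfied at point 7.

rule 3 at point 7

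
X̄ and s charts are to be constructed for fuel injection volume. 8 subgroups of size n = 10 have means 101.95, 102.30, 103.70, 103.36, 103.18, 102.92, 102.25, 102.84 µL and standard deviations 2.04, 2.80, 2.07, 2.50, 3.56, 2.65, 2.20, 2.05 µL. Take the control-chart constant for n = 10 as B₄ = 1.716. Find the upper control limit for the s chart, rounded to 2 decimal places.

s̄ = (2.04 + 2.80 + 2.07 + 2.50 + 3.56 + 2.65 + 2.20 + 2.05) / 8 = 2.4838
UCL_s = B₄·s̄ = 1.716 × 2.4838 = 4.2621

4.26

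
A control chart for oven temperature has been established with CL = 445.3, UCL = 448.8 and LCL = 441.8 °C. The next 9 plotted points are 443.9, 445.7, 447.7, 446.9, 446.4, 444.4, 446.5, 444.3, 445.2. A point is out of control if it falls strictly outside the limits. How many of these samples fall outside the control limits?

0

All 9 points lie within [441.8, 448.8].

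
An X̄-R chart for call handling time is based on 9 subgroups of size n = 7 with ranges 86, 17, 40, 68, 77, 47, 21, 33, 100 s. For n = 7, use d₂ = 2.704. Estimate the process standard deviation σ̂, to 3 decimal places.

R̄ = (86 + 17 + 40 + 68 + 77 + 47 + 21 + 33 + 100) / 9 = 54.3333
σ̂ = R̄ / d₂ = 54.3333 / 2.704 = 20.0937

20.094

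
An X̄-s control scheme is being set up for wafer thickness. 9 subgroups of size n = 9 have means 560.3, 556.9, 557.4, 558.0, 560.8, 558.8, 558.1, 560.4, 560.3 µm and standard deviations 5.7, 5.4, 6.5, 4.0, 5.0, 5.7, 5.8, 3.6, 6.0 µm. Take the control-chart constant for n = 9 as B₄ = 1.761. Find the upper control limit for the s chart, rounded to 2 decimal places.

9.33

s̄ = (5.7 + 5.4 + 6.5 + 4.0 + 5.0 + 5.7 + 5.8 + 3.6 + 6.0) / 9 = 5.3000
UCL_s = B₄·s̄ = 1.761 × 5.3000 = 9.3333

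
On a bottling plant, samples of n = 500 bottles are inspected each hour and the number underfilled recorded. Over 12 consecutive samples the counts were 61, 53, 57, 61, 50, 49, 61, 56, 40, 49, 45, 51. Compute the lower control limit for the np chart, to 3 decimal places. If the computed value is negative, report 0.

p̄ = Σdᵢ / (k·n) = 633 / (12 × 500) = 0.10550
LCL = np̄ − 3·√(np̄(1−p̄)) = 52.7500 − 3 × 6.8691 = 32.1426

32.143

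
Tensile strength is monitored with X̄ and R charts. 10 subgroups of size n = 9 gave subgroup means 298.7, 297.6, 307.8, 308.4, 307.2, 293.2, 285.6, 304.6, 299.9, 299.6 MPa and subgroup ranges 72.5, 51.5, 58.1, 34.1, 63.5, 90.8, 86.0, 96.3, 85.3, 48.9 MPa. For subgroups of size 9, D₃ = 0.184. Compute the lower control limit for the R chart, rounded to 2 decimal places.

R̄ = (72.5 + 51.5 + 58.1 + 34.1 + 63.5 + 90.8 + 86.0 + 96.3 + 85.3 + 48.9) / 10 = 687.0000 / 10 = 68.7000
LCL_R = D₃·R̄ = 0.184 × 68.7000 = 12.6408

12.64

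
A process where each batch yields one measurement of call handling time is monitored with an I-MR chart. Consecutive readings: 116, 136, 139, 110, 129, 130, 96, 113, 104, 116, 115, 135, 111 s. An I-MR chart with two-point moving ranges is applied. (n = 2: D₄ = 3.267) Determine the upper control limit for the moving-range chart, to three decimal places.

51.455

Moving ranges: 20, 3, 29, 19, 1, 34, 17, 9, 12, 1, 20, 24; M̄R̄ = 189.0000 / 12 = 15.7500
UCL_MR = D₄·M̄R̄ = 3.267 × 15.7500 = 51.4552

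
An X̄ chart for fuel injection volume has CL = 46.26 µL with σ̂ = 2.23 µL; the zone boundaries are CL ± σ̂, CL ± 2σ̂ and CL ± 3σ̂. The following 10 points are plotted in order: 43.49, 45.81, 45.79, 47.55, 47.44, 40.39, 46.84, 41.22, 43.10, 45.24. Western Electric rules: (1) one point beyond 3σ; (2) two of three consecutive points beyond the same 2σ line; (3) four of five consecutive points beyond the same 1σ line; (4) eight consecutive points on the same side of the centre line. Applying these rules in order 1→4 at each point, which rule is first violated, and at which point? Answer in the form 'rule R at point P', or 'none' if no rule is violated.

Zone of each point (C = within 1σ̂, B = 1σ̂–2σ̂, A = 2σ̂–3σ̂, * = beyond 3σ̂; sign = side of CL): 1:-B, 2:-C, 3:-C, 4:+C, 5:+C, 6:-A, 7:+C, 8:-A, 9:-B, 10:-C
Rule 2 (two of three consecutive points beyond the same 2σ limit) is satisfied at point 8.

rule 2 at point 8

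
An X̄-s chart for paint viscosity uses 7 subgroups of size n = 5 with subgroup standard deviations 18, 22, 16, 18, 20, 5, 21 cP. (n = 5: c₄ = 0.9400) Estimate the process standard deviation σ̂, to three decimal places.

18.237

s̄ = (18 + 22 + 16 + 18 + 20 + 5 + 21) / 7 = 17.1429
σ̂ = s̄ / c₄ = 17.1429 / 0.9400 = 18.2371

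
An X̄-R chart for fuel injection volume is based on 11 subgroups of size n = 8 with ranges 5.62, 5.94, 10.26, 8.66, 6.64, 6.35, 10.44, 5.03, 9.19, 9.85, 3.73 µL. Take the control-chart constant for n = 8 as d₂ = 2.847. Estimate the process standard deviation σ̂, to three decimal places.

2.609

R̄ = (5.62 + 5.94 + 10.26 + 8.66 + 6.64 + 6.35 + 10.44 + 5.03 + 9.19 + 9.85 + 3.73) / 11 = 7.4282
σ̂ = R̄ / d₂ = 7.4282 / 2.847 = 2.6091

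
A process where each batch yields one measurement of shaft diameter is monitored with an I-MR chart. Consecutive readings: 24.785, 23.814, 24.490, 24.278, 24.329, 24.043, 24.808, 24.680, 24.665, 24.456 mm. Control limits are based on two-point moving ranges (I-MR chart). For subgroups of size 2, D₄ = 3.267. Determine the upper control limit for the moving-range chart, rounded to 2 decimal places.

Moving ranges: 0.971, 0.676, 0.212, 0.051, 0.286, 0.765, 0.128, 0.015, 0.209; M̄R̄ = 3.3130 / 9 = 0.3681
UCL_MR = D₄·M̄R̄ = 3.267 × 0.3681 = 1.2026

1.20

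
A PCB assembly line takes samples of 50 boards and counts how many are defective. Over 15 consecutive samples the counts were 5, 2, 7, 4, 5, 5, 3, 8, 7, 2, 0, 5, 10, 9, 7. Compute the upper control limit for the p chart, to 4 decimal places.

0.2356

p̄ = Σdᵢ / (k·n) = 79 / (15 × 50) = 0.10533
UCL = p̄ + 3·√(p̄(1−p̄)/n) = 0.10533 + 3 × √(0.10533×0.89467/50) = 0.10533 + 3 × 0.04341 = 0.23557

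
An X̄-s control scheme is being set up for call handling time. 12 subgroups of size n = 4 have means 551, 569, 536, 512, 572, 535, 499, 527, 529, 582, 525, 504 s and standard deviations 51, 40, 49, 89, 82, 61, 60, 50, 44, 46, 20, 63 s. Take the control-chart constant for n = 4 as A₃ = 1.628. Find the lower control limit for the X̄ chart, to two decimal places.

447.89

X̄̄ = (551 + 569 + 536 + 512 + 572 + 535 + 499 + 527 + 529 + 582 + 525 + 504) / 12 = 536.7500
s̄ = (51 + 40 + 49 + 89 + 82 + 61 + 60 + 50 + 44 + 46 + 20 + 63) / 12 = 54.5833
LCL = X̄̄ − A₃·s̄ = 536.7500 − 1.628 × 54.5833 = 447.8883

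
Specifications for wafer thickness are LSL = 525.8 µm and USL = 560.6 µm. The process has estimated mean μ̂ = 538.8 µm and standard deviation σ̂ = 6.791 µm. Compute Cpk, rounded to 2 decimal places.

0.64

Cpu = (USL − μ̂) / (3σ̂) = (560.6 − 538.8) / (3 × 6.791) = 1.0700; Cpl = (μ̂ − LSL) / (3σ̂) = (538.8 − 525.8) / (3 × 6.791) = 0.6381; Cpk = min(Cpu, Cpl) = 0.6381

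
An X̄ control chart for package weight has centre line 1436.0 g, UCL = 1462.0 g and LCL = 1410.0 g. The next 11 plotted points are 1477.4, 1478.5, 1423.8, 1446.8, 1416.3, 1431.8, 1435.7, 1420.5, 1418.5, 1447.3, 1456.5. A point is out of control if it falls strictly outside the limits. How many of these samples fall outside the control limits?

2

Compare each point to [1410.0, 1462.0]: sample 1 = 1477.4 > UCL; sample 2 = 1478.5 > UCL.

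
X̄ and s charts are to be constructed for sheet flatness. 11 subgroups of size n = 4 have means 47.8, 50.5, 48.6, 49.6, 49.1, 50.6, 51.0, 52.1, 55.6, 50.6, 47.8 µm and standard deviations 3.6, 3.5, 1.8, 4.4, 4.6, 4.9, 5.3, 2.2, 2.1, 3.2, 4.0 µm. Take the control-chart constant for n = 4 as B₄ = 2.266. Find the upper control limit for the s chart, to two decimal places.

s̄ = (3.6 + 3.5 + 1.8 + 4.4 + 4.6 + 4.9 + 5.3 + 2.2 + 2.1 + 3.2 + 4.0) / 11 = 3.6000
UCL_s = B₄·s̄ = 2.266 × 3.6000 = 8.1576

8.16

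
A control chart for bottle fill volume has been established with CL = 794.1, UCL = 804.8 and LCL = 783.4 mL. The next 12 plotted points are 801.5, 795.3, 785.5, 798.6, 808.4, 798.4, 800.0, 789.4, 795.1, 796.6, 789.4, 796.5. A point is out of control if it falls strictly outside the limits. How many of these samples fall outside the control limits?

1

Compare each point to [783.4, 804.8]: sample 5 = 808.4 > UCL.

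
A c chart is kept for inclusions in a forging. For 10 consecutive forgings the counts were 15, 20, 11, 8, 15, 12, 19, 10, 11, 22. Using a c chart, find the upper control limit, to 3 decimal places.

25.645

c̄ = (15 + 20 + 11 + 8 + 15 + 12 + 19 + 10 + 11 + 22) / 10 = 143 / 10 = 14.3000
UCL = c̄ + 3√c̄ = 14.3000 + 3 × √14.3000 = 14.3000 + 3 × 3.7815 = 25.6446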